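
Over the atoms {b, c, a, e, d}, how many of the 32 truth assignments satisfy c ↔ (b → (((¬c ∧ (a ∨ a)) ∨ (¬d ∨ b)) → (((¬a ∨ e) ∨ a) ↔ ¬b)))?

Initial set: {T (c ↔ (b → (((¬c ∧ (a ∨ a)) ∨ (¬d ∨ b)) → (((¬a ∨ e) ∨ a) ↔ ¬b))))}.
T (c ↔ (b → (((¬c ∧ (a ∨ a)) ∨ (¬d ∨ b)) → (((¬a ∨ e) ∨ a) ↔ ¬b)))): β-rule — branch into T c, T (b → (((¬c ∧ (a ∨ a)) ∨ (¬d ∨ b)) → (((¬a ∨ e) ∨ a) ↔ ¬b)))  //  F c, F (b → (((¬c ∧ (a ∨ a)) ∨ (¬d ∨ b)) → (((¬a ∨ e) ∨ a) ↔ ¬b))).
  branch 1 (add T c, T (b → (((¬c ∧ (a ∨ a)) ∨ (¬d ∨ b)) → (((¬a ∨ e) ∨ a) ↔ ¬b)))):
    T (b → (((¬c ∧ (a ∨ a)) ∨ (¬d ∨ b)) → (((¬a ∨ e) ∨ a) ↔ ¬b))): β-rule — branch into F b  //  T (((¬c ∧ (a ∨ a)) ∨ (¬d ∨ b)) → (((¬a ∨ e) ∨ a) ↔ ¬b)).
      branch 1.1 (add F b):
        ○ open, literals {b=0, c=1}.
      branch 1.2 (add T (((¬c ∧ (a ∨ a)) ∨ (¬d ∨ b)) → (((¬a ∨ e) ∨ a) ↔ ¬b))):
        T (((¬c ∧ (a ∨ a)) ∨ (¬d ∨ b)) → (((¬a ∨ e) ∨ a) ↔ ¬b)): β-rule — branch into F ((¬c ∧ (a ∨ a)) ∨ (¬d ∨ b))  //  T (((¬a ∨ e) ∨ a) ↔ ¬b).
          branch 1.2.1 (add F ((¬c ∧ (a ∨ a)) ∨ (¬d ∨ b))):
            F ((¬c ∧ (a ∨ a)) ∨ (¬d ∨ b)): α-rule — add F (¬c ∧ (a ∨ a)), F (¬d ∨ b).
            F (¬d ∨ b): α-rule — add F ¬d, F b.
            F (¬c ∧ (a ∨ a)): β-rule — branch into F ¬c  //  F (a ∨ a).
              branch 1.2.1.1 (add F ¬c):
                ○ open, literals {b=0, c=1, d=1}.
              branch 1.2.1.2 (add F (a ∨ a)):
                F (a ∨ a): α-rule — add F a, F a.
                ○ open, literals {a=0, b=0, c=1, d=1}.
          branch 1.2.2 (add T (((¬a ∨ e) ∨ a) ↔ ¬b)):
            T (((¬a ∨ e) ∨ a) ↔ ¬b): β-rule — branch into T ((¬a ∨ e) ∨ a), T ¬b  //  F ((¬a ∨ e) ∨ a), F ¬b.
              branch 1.2.2.1 (add T ((¬a ∨ e) ∨ a), T ¬b):
                T ((¬a ∨ e) ∨ a): β-rule — branch into T (¬a ∨ e)  //  T a.
                  branch 1.2.2.1.1 (add T (¬a ∨ e)):
                    T (¬a ∨ e): β-rule — branch into T ¬a  //  T e.
                      branch 1.2.2.1.1.1 (add T ¬a):
                        ○ open, literals {a=0, b=0, c=1}.
                      branch 1.2.2.1.1.2 (add T e):
                        ○ open, literals {b=0, c=1, e=1}.
                  branch 1.2.2.1.2 (add T a):
                    ○ open, literals {a=1, b=0, c=1}.
              branch 1.2.2.2 (add F ((¬a ∨ e) ∨ a), F ¬b):
                F ((¬a ∨ e) ∨ a): α-rule — add F (¬a ∨ e), F a.
                F (¬a ∨ e): α-rule — add F ¬a, F e.
                × closes — contains both a and ¬a.
  branch 2 (add F c, F (b → (((¬c ∧ (a ∨ a)) ∨ (¬d ∨ b)) → (((¬a ∨ e) ∨ a) ↔ ¬b)))):
    F (b → (((¬c ∧ (a ∨ a)) ∨ (¬d ∨ b)) → (((¬a ∨ e) ∨ a) ↔ ¬b))): α-rule — add T b, F (((¬c ∧ (a ∨ a)) ∨ (¬d ∨ b)) → (((¬a ∨ e) ∨ a) ↔ ¬b)).
    F (((¬c ∧ (a ∨ a)) ∨ (¬d ∨ b)) → (((¬a ∨ e) ∨ a) ↔ ¬b)): α-rule — add T ((¬c ∧ (a ∨ a)) ∨ (¬d ∨ b)), F (((¬a ∨ e) ∨ a) ↔ ¬b).
    T ((¬c ∧ (a ∨ a)) ∨ (¬d ∨ b)): β-rule — branch into T (¬c ∧ (a ∨ a))  //  T (¬d ∨ b).
      branch 2.1 (add T (¬c ∧ (a ∨ a))):
        T (¬c ∧ (a ∨ a)): α-rule — add T ¬c, T (a ∨ a).
        F (((¬a ∨ e) ∨ a) ↔ ¬b): β-rule — branch into T ((¬a ∨ e) ∨ a), F ¬b  //  F ((¬a ∨ e) ∨ a), T ¬b.
          branch 2.1.1 (add T ((¬a ∨ e) ∨ a), F ¬b):
            T (a ∨ a): β-rule — branch into T a  //  T a.
              branch 2.1.1.1 (add T a):
                T ((¬a ∨ e) ∨ a): β-rule — branch into T (¬a ∨ e)  //  T a.
                  branch 2.1.1.1.1 (add T (¬a ∨ e)):
                    T (¬a ∨ e): β-rule — branch into T ¬a  //  T e.
                      branch 2.1.1.1.1.1 (add T ¬a):
                        × closes — contains both a and ¬a.
                      branch 2.1.1.1.1.2 (add T e):
                        ○ open, literals {a=1, b=1, c=0, e=1}.
                  branch 2.1.1.1.2 (add T a):
                    ○ open, literals {a=1, b=1, c=0}.
              branch 2.1.1.2 (add T a):
                T ((¬a ∨ e) ∨ a): β-rule — branch into T (¬a ∨ e)  //  T a.
                  branch 2.1.1.2.1 (add T (¬a ∨ e)):
                    T (¬a ∨ e): β-rule — branch into T ¬a  //  T e.
                      branch 2.1.1.2.1.1 (add T ¬a):
                        × closes — contains both a and ¬a.
                      branch 2.1.1.2.1.2 (add T e):
                        ○ open, literals {a=1, b=1, c=0, e=1}.
                  branch 2.1.1.2.2 (add T a):
                    ○ open, literals {a=1, b=1, c=0}.
          branch 2.1.2 (add F ((¬a ∨ e) ∨ a), T ¬b):
            × closes — contains both b and ¬b.
      branch 2.2 (add T (¬d ∨ b)):
        F (((¬a ∨ e) ∨ a) ↔ ¬b): β-rule — branch into T ((¬a ∨ e) ∨ a), F ¬b  //  F ((¬a ∨ e) ∨ a), T ¬b.
          branch 2.2.1 (add T ((¬a ∨ e) ∨ a), F ¬b):
            T (¬d ∨ b): β-rule — branch into T ¬d  //  T b.
              branch 2.2.1.1 (add T ¬d):
                T ((¬a ∨ e) ∨ a): β-rule — branch into T (¬a ∨ e)  //  T a.
                  branch 2.2.1.1.1 (add T (¬a ∨ e)):
                    T (¬a ∨ e): β-rule — branch into T ¬a  //  T e.
                      branch 2.2.1.1.1.1 (add T ¬a):
                        ○ open, literals {a=0, b=1, c=0, d=0}.
                      branch 2.2.1.1.1.2 (add T e):
                        ○ open, literals {b=1, c=0, d=0, e=1}.
                  branch 2.2.1.1.2 (add T a):
                    ○ open, literals {a=1, b=1, c=0, d=0}.
              branch 2.2.1.2 (add T b):
                T ((¬a ∨ e) ∨ a): β-rule — branch into T (¬a ∨ e)  //  T a.
                  branch 2.2.1.2.1 (add T (¬a ∨ e)):
                    T (¬a ∨ e): β-rule — branch into T ¬a  //  T e.
                      branch 2.2.1.2.1.1 (add T ¬a):
                        ○ open, literals {a=0, b=1, c=0}.
                      branch 2.2.1.2.1.2 (add T e):
                        ○ open, literals {b=1, c=0, e=1}.
                  branch 2.2.1.2.2 (add T a):
                    ○ open, literals {a=1, b=1, c=0}.
          branch 2.2.2 (add F ((¬a ∨ e) ∨ a), T ¬b):
            × closes — contains both b and ¬b.
5 branches closed, 16 open.
Each open branch fixes some atoms; the unmentioned ones are free. Counting distinct full assignments: branch {b=0, c=1} (a, e, d) contributes 8 new; branch {b=0, c=1, d=1} (a, e) contributes 0 new; branch {a=0, b=0, c=1, d=1} (e) contributes 0 new; branch {a=0, b=0, c=1} (e, d) contributes 0 new; branch {b=0, c=1, e=1} (a, d) contributes 0 new; branch {a=1, b=0, c=1} (e, d) contributes 0 new; branch {a=1, b=1, c=0, e=1} (d) contributes 2 new; branch {a=1, b=1, c=0} (e, d) contributes 2 new; branch {a=1, b=1, c=0, e=1} (d) contributes 0 new; branch {a=1, b=1, c=0} (e, d) contributes 0 new; branch {a=0, b=1, c=0, d=0} (e) contributes 2 new; branch {b=1, c=0, d=0, e=1} (a) contributes 0 new; branch {a=1, b=1, c=0, d=0} (e) contributes 0 new; branch {a=0, b=1, c=0} (e, d) contributes 2 new; branch {b=1, c=0, e=1} (a, d) contributes 0 new; branch {a=1, b=1, c=0} (e, d) contributes 0 new. Total: 16.

16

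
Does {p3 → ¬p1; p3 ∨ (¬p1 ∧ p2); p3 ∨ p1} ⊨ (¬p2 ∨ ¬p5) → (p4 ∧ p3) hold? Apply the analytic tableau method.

No

Initial set: {(p3 → ¬p1); (p3 ∨ (¬p1 ∧ p2)); (p3 ∨ p1); ¬((¬p2 ∨ ¬p5) → (p4 ∧ p3))}.
¬((¬p2 ∨ ¬p5) → (p4 ∧ p3)): α-rule — add (¬p2 ∨ ¬p5), ¬(p4 ∧ p3).
(p3 → ¬p1): β-rule — branch into ¬p3  //  ¬p1.
  branch 1 (add ¬p3):
    (p3 ∨ (¬p1 ∧ p2)): β-rule — branch into p3  //  (¬p1 ∧ p2).
      branch 1.1 (add p3):
        × closes — contains both p3 and ¬p3.
      branch 1.2 (add (¬p1 ∧ p2)):
        (¬p1 ∧ p2): α-rule — add ¬p1, p2.
        (p3 ∨ p1): β-rule — branch into p3  //  p1.
          branch 1.2.1 (add p3):
            × closes — contains both p3 and ¬p3.
          branch 1.2.2 (add p1):
            × closes — contains both p1 and ¬p1.
  branch 2 (add ¬p1):
    (p3 ∨ (¬p1 ∧ p2)): β-rule — branch into p3  //  (¬p1 ∧ p2).
      branch 2.1 (add p3):
        (p3 ∨ p1): β-rule — branch into p3  //  p1.
          branch 2.1.1 (add p3):
            (¬p2 ∨ ¬p5): β-rule — branch into ¬p2  //  ¬p5.
              branch 2.1.1.1 (add ¬p2):
                ¬(p4 ∧ p3): β-rule — branch into ¬p4  //  ¬p3.
                  branch 2.1.1.1.1 (add ¬p4):
                    ○ open, literals {p1=F, p2=F, p3=T, p4=F}.
                  branch 2.1.1.1.2 (add ¬p3):
                    × closes — contains both p3 and ¬p3.
              branch 2.1.1.2 (add ¬p5):
                ¬(p4 ∧ p3): β-rule — branch into ¬p4  //  ¬p3.
                  branch 2.1.1.2.1 (add ¬p4):
                    ○ open, literals {p1=F, p3=T, p4=F, p5=F}.
                  branch 2.1.1.2.2 (add ¬p3):
                    × closes — contains both p3 and ¬p3.
          branch 2.1.2 (add p1):
            × closes — contains both p1 and ¬p1.
      branch 2.2 (add (¬p1 ∧ p2)):
        (¬p1 ∧ p2): α-rule — add ¬p1, p2.
        (p3 ∨ p1): β-rule — branch into p3  //  p1.
          branch 2.2.1 (add p3):
            (¬p2 ∨ ¬p5): β-rule — branch into ¬p2  //  ¬p5.
              branch 2.2.1.1 (add ¬p2):
                × closes — contains both p2 and ¬p2.
              branch 2.2.1.2 (add ¬p5):
                ¬(p4 ∧ p3): β-rule — branch into ¬p4  //  ¬p3.
                  branch 2.2.1.2.1 (add ¬p4):
                    ○ open, literals {p1=F, p2=T, p3=T, p4=F, p5=F}.
                  branch 2.2.1.2.2 (add ¬p3):
                    × closes — contains both p3 and ¬p3.
          branch 2.2.2 (add p1):
            × closes — contains both p1 and ¬p1.
9 branches closed, 3 open.
An open branch gives a countermodel: p1=F, p2=F, p3=T, p4=F (unmentioned atoms arbitrary); the premises hold there but the conclusion fails.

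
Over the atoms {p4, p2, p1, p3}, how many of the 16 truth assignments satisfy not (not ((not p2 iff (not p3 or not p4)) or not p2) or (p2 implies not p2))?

Initial set: {not (not ((not p2 iff (not p3 or not p4)) or not p2) or (p2 implies not p2))}.
not (not ((not p2 iff (not p3 or not p4)) or not p2) or (p2 implies not p2)): α-rule — add not not ((not p2 iff (not p3 or not p4)) or not p2), not (p2 implies not p2).
not (p2 implies not p2): α-rule — add p2, not not p2.
not not ((not p2 iff (not p3 or not p4)) or not p2): β-rule — branch into (not p2 iff (not p3 or not p4))  //  not p2.
  branch 1 (add (not p2 iff (not p3 or not p4))):
    (not p2 iff (not p3 or not p4)): β-rule — branch into not p2, (not p3 or not p4)  //  not not p2, not (not p3 or not p4).
      branch 1.1 (add not p2, (not p3 or not p4)):
        × closes — contains both p2 and not p2.
      branch 1.2 (add not not p2, not (not p3 or not p4)):
        not (not p3 or not p4): α-rule — add not not p3, not not p4.
        ○ open, literals {p2=true, p3=true, p4=true}.
  branch 2 (add not p2):
    × closes — contains both p2 and not p2.
2 branches closed, 1 open.
Each open branch fixes some atoms; the unmentioned ones are free. Counting distinct full assignments: branch {p2=true, p3=true, p4=true} (p1) contributes 2 new. Total: 2.

2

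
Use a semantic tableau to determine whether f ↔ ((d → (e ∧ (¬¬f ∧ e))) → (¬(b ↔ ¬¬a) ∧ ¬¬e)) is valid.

Not valid

Assume the negation and expand:
Initial set: {F (f ↔ ((d → (e ∧ (¬¬f ∧ e))) → (¬(b ↔ ¬¬a) ∧ ¬¬e)))}.
F (f ↔ ((d → (e ∧ (¬¬f ∧ e))) → (¬(b ↔ ¬¬a) ∧ ¬¬e))): β-rule — branch into T f, F ((d → (e ∧ (¬¬f ∧ e))) → (¬(b ↔ ¬¬a) ∧ ¬¬e))  //  F f, T ((d → (e ∧ (¬¬f ∧ e))) → (¬(b ↔ ¬¬a) ∧ ¬¬e)).
  branch 1 (add T f, F ((d → (e ∧ (¬¬f ∧ e))) → (¬(b ↔ ¬¬a) ∧ ¬¬e))):
    F ((d → (e ∧ (¬¬f ∧ e))) → (¬(b ↔ ¬¬a) ∧ ¬¬e)): α-rule — add T (d → (e ∧ (¬¬f ∧ e))), F (¬(b ↔ ¬¬a) ∧ ¬¬e).
    T (d → (e ∧ (¬¬f ∧ e))): β-rule — branch into F d  //  T (e ∧ (¬¬f ∧ e)).
      branch 1.1 (add F d):
        F (¬(b ↔ ¬¬a) ∧ ¬¬e): β-rule — branch into F ¬(b ↔ ¬¬a)  //  F ¬¬e.
          branch 1.1.1 (add F ¬(b ↔ ¬¬a)):
            F ¬(b ↔ ¬¬a): β-rule — branch into T b, T ¬¬a  //  F b, F ¬¬a.
              branch 1.1.1.1 (add T b, T ¬¬a):
                T ¬¬a: drop double negation, giving T a.
                ○ open, literals {a=true, b=true, d=false, f=true}.
              branch 1.1.1.2 (add F b, F ¬¬a):
                F ¬¬a: drop double negation, giving F a.
                ○ open, literals {a=false, b=false, d=false, f=true}.
          branch 1.1.2 (add F ¬¬e):
            F ¬¬e: drop double negation, giving F e.
            ○ open, literals {d=false, e=false, f=true}.
      branch 1.2 (add T (e ∧ (¬¬f ∧ e))):
        T (e ∧ (¬¬f ∧ e)): α-rule — add T e, T (¬¬f ∧ e).
        T (¬¬f ∧ e): α-rule — add T ¬¬f, T e.
        T ¬¬f: drop double negation, giving T f.
        F (¬(b ↔ ¬¬a) ∧ ¬¬e): β-rule — branch into F ¬(b ↔ ¬¬a)  //  F ¬¬e.
          branch 1.2.1 (add F ¬(b ↔ ¬¬a)):
            F ¬(b ↔ ¬¬a): β-rule — branch into T b, T ¬¬a  //  F b, F ¬¬a.
              branch 1.2.1.1 (add T b, T ¬¬a):
                T ¬¬a: drop double negation, giving T a.
                ○ open, literals {a=true, b=true, e=true, f=true}.
              branch 1.2.1.2 (add F b, F ¬¬a):
                F ¬¬a: drop double negation, giving F a.
                ○ open, literals {a=false, b=false, e=true, f=true}.
          branch 1.2.2 (add F ¬¬e):
            F ¬¬e: drop double negation, giving F e.
            × closes — contains both e and ¬e.
  branch 2 (add F f, T ((d → (e ∧ (¬¬f ∧ e))) → (¬(b ↔ ¬¬a) ∧ ¬¬e))):
    T ((d → (e ∧ (¬¬f ∧ e))) → (¬(b ↔ ¬¬a) ∧ ¬¬e)): β-rule — branch into F (d → (e ∧ (¬¬f ∧ e)))  //  T (¬(b ↔ ¬¬a) ∧ ¬¬e).
      branch 2.1 (add F (d → (e ∧ (¬¬f ∧ e)))):
        F (d → (e ∧ (¬¬f ∧ e))): α-rule — add T d, F (e ∧ (¬¬f ∧ e)).
        F (e ∧ (¬¬f ∧ e)): β-rule — branch into F e  //  F (¬¬f ∧ e).
          branch 2.1.1 (add F e):
            ○ open, literals {d=true, e=false, f=false}.
          branch 2.1.2 (add F (¬¬f ∧ e)):
            F (¬¬f ∧ e): β-rule — branch into F ¬¬f  //  F e.
              branch 2.1.2.1 (add F ¬¬f):
                F ¬¬f: drop double negation, giving F f.
                ○ open, literals {d=true, f=false}.
              branch 2.1.2.2 (add F e):
                ○ open, literals {d=true, e=false, f=false}.
      branch 2.2 (add T (¬(b ↔ ¬¬a) ∧ ¬¬e)):
        T (¬(b ↔ ¬¬a) ∧ ¬¬e): α-rule — add T ¬(b ↔ ¬¬a), T ¬¬e.
        T ¬¬e: drop double negation, giving T e.
        T ¬(b ↔ ¬¬a): β-rule — branch into T b, F ¬¬a  //  F b, T ¬¬a.
          branch 2.2.1 (add T b, F ¬¬a):
            F ¬¬a: drop double negation, giving F a.
            ○ open, literals {a=false, b=true, e=true, f=false}.
          branch 2.2.2 (add F b, T ¬¬a):
            T ¬¬a: drop double negation, giving T a.
            ○ open, literals {a=true, b=false, e=true, f=false}.
1 branch closed, 10 open.
An open branch gives a countermodel: a=true, b=true, d=false, f=true (unmentioned atoms arbitrary); under it the original formula is false.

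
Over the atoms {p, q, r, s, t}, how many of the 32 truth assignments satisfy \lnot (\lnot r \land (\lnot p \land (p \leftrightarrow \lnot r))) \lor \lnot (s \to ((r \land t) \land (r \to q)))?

Initial set: {(\lnot (\lnot r \land (\lnot p \land (p \leftrightarrow \lnot r))) \lor \lnot (s \to ((r \land t) \land (r \to q))))}.
(\lnot (\lnot r \land (\lnot p \land (p \leftrightarrow \lnot r))) \lor \lnot (s \to ((r \land t) \land (r \to q)))): β-rule — branch into \lnot (\lnot r \land (\lnot p \land (p \leftrightarrow \lnot r)))  //  \lnot (s \to ((r \land t) \land (r \to q))).
  branch 1 (add \lnot (\lnot r \land (\lnot p \land (p \leftrightarrow \lnot r)))):
    \lnot (\lnot r \land (\lnot p \land (p \leftrightarrow \lnot r))): β-rule — branch into \lnot \lnot r  //  \lnot (\lnot p \land (p \leftrightarrow \lnot r)).
      branch 1.1 (add \lnot \lnot r):
        ○ open, literals {r=T}.
      branch 1.2 (add \lnot (\lnot p \land (p \leftrightarrow \lnot r))):
        \lnot (\lnot p \land (p \leftrightarrow \lnot r)): β-rule — branch into \lnot \lnot p  //  \lnot (p \leftrightarrow \lnot r).
          branch 1.2.1 (add \lnot \lnot p):
            ○ open, literals {p=T}.
          branch 1.2.2 (add \lnot (p \leftrightarrow \lnot r)):
            \lnot (p \leftrightarrow \lnot r): β-rule — branch into p, \lnot \lnot r  //  \lnot p, \lnot r.
              branch 1.2.2.1 (add p, \lnot \lnot r):
                ○ open, literals {p=T, r=T}.
              branch 1.2.2.2 (add \lnot p, \lnot r):
                ○ open, literals {p=F, r=F}.
  branch 2 (add \lnot (s \to ((r \land t) \land (r \to q)))):
    \lnot (s \to ((r \land t) \land (r \to q))): α-rule — add s, \lnot ((r \land t) \land (r \to q)).
    \lnot ((r \land t) \land (r \to q)): β-rule — branch into \lnot (r \land t)  //  \lnot (r \to q).
      branch 2.1 (add \lnot (r \land t)):
        \lnot (r \land t): β-rule — branch into \lnot r  //  \lnot t.
          branch 2.1.1 (add \lnot r):
            ○ open, literals {r=F, s=T}.
          branch 2.1.2 (add \lnot t):
            ○ open, literals {s=T, t=F}.
      branch 2.2 (add \lnot (r \to q)):
        \lnot (r \to q): α-rule — add r, \lnot q.
        ○ open, literals {q=F, r=T, s=T}.
0 branches closed, 7 open.
Each open branch fixes some atoms; the unmentioned ones are free. Counting distinct full assignments: branch {r=T} (p, q, s, t) contributes 16 new; branch {p=T} (q, r, s, t) contributes 8 new; branch {p=T, r=T} (q, s, t) contributes 0 new; branch {p=F, r=F} (q, s, t) contributes 8 new; branch {r=F, s=T} (p, q, t) contributes 0 new; branch {s=T, t=F} (p, q, r) contributes 0 new; branch {q=F, r=T, s=T} (p, t) contributes 0 new. Total: 32.

32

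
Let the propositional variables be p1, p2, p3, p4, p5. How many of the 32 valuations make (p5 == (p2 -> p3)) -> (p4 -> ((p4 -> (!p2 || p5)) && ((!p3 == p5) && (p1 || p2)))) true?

Initial set: {((p5 == (p2 -> p3)) -> (p4 -> ((p4 -> (!p2 || p5)) && ((!p3 == p5) && (p1 || p2)))))}.
((p5 == (p2 -> p3)) -> (p4 -> ((p4 -> (!p2 || p5)) && ((!p3 == p5) && (p1 || p2))))): β-rule — branch into !(p5 == (p2 -> p3))  //  (p4 -> ((p4 -> (!p2 || p5)) && ((!p3 == p5) && (p1 || p2)))).
  branch 1 (add !(p5 == (p2 -> p3))):
    !(p5 == (p2 -> p3)): β-rule — branch into p5, !(p2 -> p3)  //  !p5, (p2 -> p3).
      branch 1.1 (add p5, !(p2 -> p3)):
        !(p2 -> p3): α-rule — add p2, !p3.
        ○ open, literals {p2=true, p3=false, p5=true}.
      branch 1.2 (add !p5, (p2 -> p3)):
        (p2 -> p3): β-rule — branch into !p2  //  p3.
          branch 1.2.1 (add !p2):
            ○ open, literals {p2=false, p5=false}.
          branch 1.2.2 (add p3):
            ○ open, literals {p3=true, p5=false}.
  branch 2 (add (p4 -> ((p4 -> (!p2 || p5)) && ((!p3 == p5) && (p1 || p2))))):
    (p4 -> ((p4 -> (!p2 || p5)) && ((!p3 == p5) && (p1 || p2)))): β-rule — branch into !p4  //  ((p4 -> (!p2 || p5)) && ((!p3 == p5) && (p1 || p2))).
      branch 2.1 (add !p4):
        ○ open, literals {p4=false}.
      branch 2.2 (add ((p4 -> (!p2 || p5)) && ((!p3 == p5) && (p1 || p2)))):
        ((p4 -> (!p2 || p5)) && ((!p3 == p5) && (p1 || p2))): α-rule — add (p4 -> (!p2 || p5)), ((!p3 == p5) && (p1 || p2)).
        ((!p3 == p5) && (p1 || p2)): α-rule — add (!p3 == p5), (p1 || p2).
        (p4 -> (!p2 || p5)): β-rule — branch into !p4  //  (!p2 || p5).
          branch 2.2.1 (add !p4):
            (!p3 == p5): β-rule — branch into !p3, p5  //  !!p3, !p5.
              branch 2.2.1.1 (add !p3, p5):
                (p1 || p2): β-rule — branch into p1  //  p2.
                  branch 2.2.1.1.1 (add p1):
                    ○ open, literals {p1=true, p3=false, p4=false, p5=true}.
                  branch 2.2.1.1.2 (add p2):
                    ○ open, literals {p2=true, p3=false, p4=false, p5=true}.
              branch 2.2.1.2 (add !!p3, !p5):
                (p1 || p2): β-rule — branch into p1  //  p2.
                  branch 2.2.1.2.1 (add p1):
                    ○ open, literals {p1=true, p3=true, p4=false, p5=false}.
                  branch 2.2.1.2.2 (add p2):
                    ○ open, literals {p2=true, p3=true, p4=false, p5=false}.
          branch 2.2.2 (add (!p2 || p5)):
            (!p3 == p5): β-rule — branch into !p3, p5  //  !!p3, !p5.
              branch 2.2.2.1 (add !p3, p5):
                (p1 || p2): β-rule — branch into p1  //  p2.
                  branch 2.2.2.1.1 (add p1):
                    (!p2 || p5): β-rule — branch into !p2  //  p5.
                      branch 2.2.2.1.1.1 (add !p2):
                        ○ open, literals {p1=true, p2=false, p3=false, p5=true}.
                      branch 2.2.2.1.1.2 (add p5):
                        ○ open, literals {p1=true, p3=false, p5=true}.
                  branch 2.2.2.1.2 (add p2):
                    (!p2 || p5): β-rule — branch into !p2  //  p5.
                      branch 2.2.2.1.2.1 (add !p2):
                        × closes — contains both p2 and !p2.
                      branch 2.2.2.1.2.2 (add p5):
                        ○ open, literals {p2=true, p3=false, p5=true}.
              branch 2.2.2.2 (add !!p3, !p5):
                (p1 || p2): β-rule — branch into p1  //  p2.
                  branch 2.2.2.2.1 (add p1):
                    (!p2 || p5): β-rule — branch into !p2  //  p5.
                      branch 2.2.2.2.1.1 (add !p2):
                        ○ open, literals {p1=true, p2=false, p3=true, p5=false}.
                      branch 2.2.2.2.1.2 (add p5):
                        × closes — contains both p5 and !p5.
                  branch 2.2.2.2.2 (add p2):
                    (!p2 || p5): β-rule — branch into !p2  //  p5.
                      branch 2.2.2.2.2.1 (add !p2):
                        × closes — contains both p2 and !p2.
                      branch 2.2.2.2.2.2 (add p5):
                        × closes — contains both p5 and !p5.
4 branches closed, 12 open.
Each open branch fixes some atoms; the unmentioned ones are free. Counting distinct full assignments: branch {p2=true, p3=false, p5=true} (p1, p4) contributes 4 new; branch {p2=false, p5=false} (p1, p3, p4) contributes 8 new; branch {p3=true, p5=false} (p1, p2, p4) contributes 4 new; branch {p4=false} (p1, p2, p3, p5) contributes 8 new; branch {p1=true, p3=false, p4=false, p5=true} (p2) contributes 0 new; branch {p2=true, p3=false, p4=false, p5=true} (p1) contributes 0 new; branch {p1=true, p3=true, p4=false, p5=false} (p2) contributes 0 new; branch {p2=true, p3=true, p4=false, p5=false} (p1) contributes 0 new; branch {p1=true, p2=false, p3=false, p5=true} (p4) contributes 1 new; branch {p1=true, p3=false, p5=true} (p2, p4) contributes 0 new; branch {p2=true, p3=false, p5=true} (p1, p4) contributes 0 new; branch {p1=true, p2=false, p3=true, p5=false} (p4) contributes 0 new. Total: 25.

25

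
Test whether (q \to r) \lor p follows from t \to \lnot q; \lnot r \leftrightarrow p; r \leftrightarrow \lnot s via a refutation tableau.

Yes

Initial set: {(t \to \lnot q); (\lnot r \leftrightarrow p); (r \leftrightarrow \lnot s); \lnot ((q \to r) \lor p)}.
\lnot ((q \to r) \lor p): α-rule — add \lnot (q \to r), \lnot p.
\lnot (q \to r): α-rule — add q, \lnot r.
(t \to \lnot q): β-rule — branch into \lnot t  //  \lnot q.
  branch 1 (add \lnot t):
    (\lnot r \leftrightarrow p): β-rule — branch into \lnot r, p  //  \lnot \lnot r, \lnot p.
      branch 1.1 (add \lnot r, p):
        × closes — contains both p and \lnot p.
      branch 1.2 (add \lnot \lnot r, \lnot p):
        × closes — contains both r and \lnot r.
  branch 2 (add \lnot q):
    × closes — contains both q and \lnot q.
All 3 branches close.
Every branch closed, so the premises entail the conclusion.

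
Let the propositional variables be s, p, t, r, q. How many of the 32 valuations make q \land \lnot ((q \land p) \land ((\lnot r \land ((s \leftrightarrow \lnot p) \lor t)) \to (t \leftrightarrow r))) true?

10

Initial set: {(q \land \lnot ((q \land p) \land ((\lnot r \land ((s \leftrightarrow \lnot p) \lor t)) \to (t \leftrightarrow r))))}.
(q \land \lnot ((q \land p) \land ((\lnot r \land ((s \leftrightarrow \lnot p) \lor t)) \to (t \leftrightarrow r)))): α-rule — add q, \lnot ((q \land p) \land ((\lnot r \land ((s \leftrightarrow \lnot p) \lor t)) \to (t \leftrightarrow r))).
\lnot ((q \land p) \land ((\lnot r \land ((s \leftrightarrow \lnot p) \lor t)) \to (t \leftrightarrow r))): β-rule — branch into \lnot (q \land p)  //  \lnot ((\lnot r \land ((s \leftrightarrow \lnot p) \lor t)) \to (t \leftrightarrow r)).
  branch 1 (add \lnot (q \land p)):
    \lnot (q \land p): β-rule — branch into \lnot q  //  \lnot p.
      branch 1.1 (add \lnot q):
        × closes — contains both q and \lnot q.
      branch 1.2 (add \lnot p):
        ○ open, literals {p=false, q=true}.
  branch 2 (add \lnot ((\lnot r \land ((s \leftrightarrow \lnot p) \lor t)) \to (t \leftrightarrow r))):
    \lnot ((\lnot r \land ((s \leftrightarrow \lnot p) \lor t)) \to (t \leftrightarrow r)): α-rule — add (\lnot r \land ((s \leftrightarrow \lnot p) \lor t)), \lnot (t \leftrightarrow r).
    (\lnot r \land ((s \leftrightarrow \lnot p) \lor t)): α-rule — add \lnot r, ((s \leftrightarrow \lnot p) \lor t).
    \lnot (t \leftrightarrow r): β-rule — branch into t, \lnot r  //  \lnot t, r.
      branch 2.1 (add t, \lnot r):
        ((s \leftrightarrow \lnot p) \lor t): β-rule — branch into (s \leftrightarrow \lnot p)  //  t.
          branch 2.1.1 (add (s \leftrightarrow \lnot p)):
            (s \leftrightarrow \lnot p): β-rule — branch into s, \lnot p  //  \lnot s, \lnot \lnot p.
              branch 2.1.1.1 (add s, \lnot p):
                ○ open, literals {p=false, q=true, r=false, s=true, t=true}.
              branch 2.1.1.2 (add \lnot s, \lnot \lnot p):
                ○ open, literals {p=true, q=true, r=false, s=false, t=true}.
          branch 2.1.2 (add t):
            ○ open, literals {q=true, r=false, t=true}.
      branch 2.2 (add \lnot t, r):
        × closes — contains both r and \lnot r.
2 branches closed, 4 open.
Each open branch fixes some atoms; the unmentioned ones are free. Counting distinct full assignments: branch {p=false, q=true} (s, t, r) contributes 8 new; branch {p=false, q=true, r=false, s=true, t=true} (none free) contributes 0 new; branch {p=true, q=true, r=false, s=false, t=true} (none free) contributes 1 new; branch {q=true, r=false, t=true} (s, p) contributes 1 new. Total: 10.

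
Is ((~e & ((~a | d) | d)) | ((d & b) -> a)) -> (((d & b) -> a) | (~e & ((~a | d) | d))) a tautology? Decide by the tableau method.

Valid

Assume the negation and expand:
Initial set: {~(((~e & ((~a | d) | d)) | ((d & b) -> a)) -> (((d & b) -> a) | (~e & ((~a | d) | d))))}.
~(((~e & ((~a | d) | d)) | ((d & b) -> a)) -> (((d & b) -> a) | (~e & ((~a | d) | d)))): α-rule — add ((~e & ((~a | d) | d)) | ((d & b) -> a)), ~(((d & b) -> a) | (~e & ((~a | d) | d))).
~(((d & b) -> a) | (~e & ((~a | d) | d))): α-rule — add ~((d & b) -> a), ~(~e & ((~a | d) | d)).
~((d & b) -> a): α-rule — add (d & b), ~a.
(d & b): α-rule — add d, b.
((~e & ((~a | d) | d)) | ((d & b) -> a)): β-rule — branch into (~e & ((~a | d) | d))  //  ((d & b) -> a).
  branch 1 (add (~e & ((~a | d) | d))):
    (~e & ((~a | d) | d)): α-rule — add ~e, ((~a | d) | d).
    ~(~e & ((~a | d) | d)): β-rule — branch into ~~e  //  ~((~a | d) | d).
      branch 1.1 (add ~~e):
        × closes — contains both e and ~e.
      branch 1.2 (add ~((~a | d) | d)):
        ~((~a | d) | d): α-rule — add ~(~a | d), ~d.
        × closes — contains both d and ~d.
  branch 2 (add ((d & b) -> a)):
    ~(~e & ((~a | d) | d)): β-rule — branch into ~~e  //  ~((~a | d) | d).
      branch 2.1 (add ~~e):
        ((d & b) -> a): β-rule — branch into ~(d & b)  //  a.
          branch 2.1.1 (add ~(d & b)):
            ~(d & b): β-rule — branch into ~d  //  ~b.
              branch 2.1.1.1 (add ~d):
                × closes — contains both d and ~d.
              branch 2.1.1.2 (add ~b):
                × closes — contains both b and ~b.
          branch 2.1.2 (add a):
            × closes — contains both a and ~a.
      branch 2.2 (add ~((~a | d) | d)):
        ~((~a | d) | d): α-rule — add ~(~a | d), ~d.
        × closes — contains both d and ~d.
All 6 branches close.
Every branch closed, so the negation is unsatisfiable and the formula is valid.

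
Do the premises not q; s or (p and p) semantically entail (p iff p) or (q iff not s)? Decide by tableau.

Yes

Initial set: {not q; (s or (p and p)); not ((p iff p) or (q iff not s))}.
not ((p iff p) or (q iff not s)): α-rule — add not (p iff p), not (q iff not s).
(s or (p and p)): β-rule — branch into s  //  (p and p).
  branch 1 (add s):
    not (p iff p): β-rule — branch into p, not p  //  not p, p.
      branch 1.1 (add p, not p):
        × closes — contains both p and not p.
      branch 1.2 (add not p, p):
        × closes — contains both p and not p.
  branch 2 (add (p and p)):
    (p and p): α-rule — add p, p.
    not (p iff p): β-rule — branch into p, not p  //  not p, p.
      branch 2.1 (add p, not p):
        × closes — contains both p and not p.
      branch 2.2 (add not p, p):
        × closes — contains both p and not p.
All 4 branches close.
Every branch closed, so the premises entail the conclusion.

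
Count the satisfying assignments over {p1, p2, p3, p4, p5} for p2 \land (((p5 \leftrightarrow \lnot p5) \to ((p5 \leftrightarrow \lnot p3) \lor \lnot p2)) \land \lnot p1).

8

Initial set: {(p2 \land (((p5 \leftrightarrow \lnot p5) \to ((p5 \leftrightarrow \lnot p3) \lor \lnot p2)) \land \lnot p1))}.
(p2 \land (((p5 \leftrightarrow \lnot p5) \to ((p5 \leftrightarrow \lnot p3) \lor \lnot p2)) \land \lnot p1)): α-rule — add p2, (((p5 \leftrightarrow \lnot p5) \to ((p5 \leftrightarrow \lnot p3) \lor \lnot p2)) \land \lnot p1).
(((p5 \leftrightarrow \lnot p5) \to ((p5 \leftrightarrow \lnot p3) \lor \lnot p2)) \land \lnot p1): α-rule — add ((p5 \leftrightarrow \lnot p5) \to ((p5 \leftrightarrow \lnot p3) \lor \lnot p2)), \lnot p1.
((p5 \leftrightarrow \lnot p5) \to ((p5 \leftrightarrow \lnot p3) \lor \lnot p2)): β-rule — branch into \lnot (p5 \leftrightarrow \lnot p5)  //  ((p5 \leftrightarrow \lnot p3) \lor \lnot p2).
  branch 1 (add \lnot (p5 \leftrightarrow \lnot p5)):
    \lnot (p5 \leftrightarrow \lnot p5): β-rule — branch into p5, \lnot \lnot p5  //  \lnot p5, \lnot p5.
      branch 1.1 (add p5, \lnot \lnot p5):
        ○ open, literals {p1=0, p2=1, p5=1}.
      branch 1.2 (add \lnot p5, \lnot p5):
        ○ open, literals {p1=0, p2=1, p5=0}.
  branch 2 (add ((p5 \leftrightarrow \lnot p3) \lor \lnot p2)):
    ((p5 \leftrightarrow \lnot p3) \lor \lnot p2): β-rule — branch into (p5 \leftrightarrow \lnot p3)  //  \lnot p2.
      branch 2.1 (add (p5 \leftrightarrow \lnot p3)):
        (p5 \leftrightarrow \lnot p3): β-rule — branch into p5, \lnot p3  //  \lnot p5, \lnot \lnot p3.
          branch 2.1.1 (add p5, \lnot p3):
            ○ open, literals {p1=0, p2=1, p3=0, p5=1}.
          branch 2.1.2 (add \lnot p5, \lnot \lnot p3):
            ○ open, literals {p1=0, p2=1, p3=1, p5=0}.
      branch 2.2 (add \lnot p2):
        × closes — contains both p2 and \lnot p2.
1 branch closed, 4 open.
Each open branch fixes some atoms; the unmentioned ones are free. Counting distinct full assignments: branch {p1=0, p2=1, p5=1} (p3, p4) contributes 4 new; branch {p1=0, p2=1, p5=0} (p3, p4) contributes 4 new; branch {p1=0, p2=1, p3=0, p5=1} (p4) contributes 0 new; branch {p1=0, p2=1, p3=1, p5=0} (p4) contributes 0 new. Total: 8.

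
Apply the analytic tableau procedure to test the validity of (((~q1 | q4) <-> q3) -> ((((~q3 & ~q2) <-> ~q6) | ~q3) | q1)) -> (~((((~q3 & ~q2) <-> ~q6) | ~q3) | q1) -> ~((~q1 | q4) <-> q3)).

Valid

Assume the negation and expand:
Initial set: {~((((~q1 | q4) <-> q3) -> ((((~q3 & ~q2) <-> ~q6) | ~q3) | q1)) -> (~((((~q3 & ~q2) <-> ~q6) | ~q3) | q1) -> ~((~q1 | q4) <-> q3)))}.
~((((~q1 | q4) <-> q3) -> ((((~q3 & ~q2) <-> ~q6) | ~q3) | q1)) -> (~((((~q3 & ~q2) <-> ~q6) | ~q3) | q1) -> ~((~q1 | q4) <-> q3))): α-rule — add (((~q1 | q4) <-> q3) -> ((((~q3 & ~q2) <-> ~q6) | ~q3) | q1)), ~(~((((~q3 & ~q2) <-> ~q6) | ~q3) | q1) -> ~((~q1 | q4) <-> q3)).
~(~((((~q3 & ~q2) <-> ~q6) | ~q3) | q1) -> ~((~q1 | q4) <-> q3)): α-rule — add ~((((~q3 & ~q2) <-> ~q6) | ~q3) | q1), ~~((~q1 | q4) <-> q3).
~((((~q3 & ~q2) <-> ~q6) | ~q3) | q1): α-rule — add ~(((~q3 & ~q2) <-> ~q6) | ~q3), ~q1.
~(((~q3 & ~q2) <-> ~q6) | ~q3): α-rule — add ~((~q3 & ~q2) <-> ~q6), ~~q3.
(((~q1 | q4) <-> q3) -> ((((~q3 & ~q2) <-> ~q6) | ~q3) | q1)): β-rule — branch into ~((~q1 | q4) <-> q3)  //  ((((~q3 & ~q2) <-> ~q6) | ~q3) | q1).
  branch 1 (add ~((~q1 | q4) <-> q3)):
    ~~((~q1 | q4) <-> q3): β-rule — branch into (~q1 | q4), q3  //  ~(~q1 | q4), ~q3.
      branch 1.1 (add (~q1 | q4), q3):
        ~((~q3 & ~q2) <-> ~q6): β-rule — branch into (~q3 & ~q2), ~~q6  //  ~(~q3 & ~q2), ~q6.
          branch 1.1.1 (add (~q3 & ~q2), ~~q6):
            (~q3 & ~q2): α-rule — add ~q3, ~q2.
            × closes — contains both q3 and ~q3.
          branch 1.1.2 (add ~(~q3 & ~q2), ~q6):
            ~((~q1 | q4) <-> q3): β-rule — branch into (~q1 | q4), ~q3  //  ~(~q1 | q4), q3.
              branch 1.1.2.1 (add (~q1 | q4), ~q3):
                × closes — contains both q3 and ~q3.
              branch 1.1.2.2 (add ~(~q1 | q4), q3):
                ~(~q1 | q4): α-rule — add ~~q1, ~q4.
                × closes — contains both q1 and ~q1.
      branch 1.2 (add ~(~q1 | q4), ~q3):
        × closes — contains both q3 and ~q3.
  branch 2 (add ((((~q3 & ~q2) <-> ~q6) | ~q3) | q1)):
    ~~((~q1 | q4) <-> q3): β-rule — branch into (~q1 | q4), q3  //  ~(~q1 | q4), ~q3.
      branch 2.1 (add (~q1 | q4), q3):
        ~((~q3 & ~q2) <-> ~q6): β-rule — branch into (~q3 & ~q2), ~~q6  //  ~(~q3 & ~q2), ~q6.
          branch 2.1.1 (add (~q3 & ~q2), ~~q6):
            (~q3 & ~q2): α-rule — add ~q3, ~q2.
            × closes — contains both q3 and ~q3.
          branch 2.1.2 (add ~(~q3 & ~q2), ~q6):
            ((((~q3 & ~q2) <-> ~q6) | ~q3) | q1): β-rule — branch into (((~q3 & ~q2) <-> ~q6) | ~q3)  //  q1.
              branch 2.1.2.1 (add (((~q3 & ~q2) <-> ~q6) | ~q3)):
                (~q1 | q4): β-rule — branch into ~q1  //  q4.
                  branch 2.1.2.1.1 (add ~q1):
                    ~(~q3 & ~q2): β-rule — branch into ~~q3  //  ~~q2.
                      branch 2.1.2.1.1.1 (add ~~q3):
                        (((~q3 & ~q2) <-> ~q6) | ~q3): β-rule — branch into ((~q3 & ~q2) <-> ~q6)  //  ~q3.
                          branch 2.1.2.1.1.1.1 (add ((~q3 & ~q2) <-> ~q6)):
                            ((~q3 & ~q2) <-> ~q6): β-rule — branch into (~q3 & ~q2), ~q6  //  ~(~q3 & ~q2), ~~q6.
                              branch 2.1.2.1.1.1.1.1 (add (~q3 & ~q2), ~q6):
                                (~q3 & ~q2): α-rule — add ~q3, ~q2.
                                × closes — contains both q3 and ~q3.
                              branch 2.1.2.1.1.1.1.2 (add ~(~q3 & ~q2), ~~q6):
                                × closes — contains both q6 and ~q6.
                          branch 2.1.2.1.1.1.2 (add ~q3):
                            × closes — contains both q3 and ~q3.
                      branch 2.1.2.1.1.2 (add ~~q2):
                        (((~q3 & ~q2) <-> ~q6) | ~q3): β-rule — branch into ((~q3 & ~q2) <-> ~q6)  //  ~q3.
                          branch 2.1.2.1.1.2.1 (add ((~q3 & ~q2) <-> ~q6)):
                            ((~q3 & ~q2) <-> ~q6): β-rule — branch into (~q3 & ~q2), ~q6  //  ~(~q3 & ~q2), ~~q6.
                              branch 2.1.2.1.1.2.1.1 (add (~q3 & ~q2), ~q6):
                                (~q3 & ~q2): α-rule — add ~q3, ~q2.
                                × closes — contains both q3 and ~q3.
                              branch 2.1.2.1.1.2.1.2 (add ~(~q3 & ~q2), ~~q6):
                                × closes — contains both q6 and ~q6.
                          branch 2.1.2.1.1.2.2 (add ~q3):
                            × closes — contains both q3 and ~q3.
                  branch 2.1.2.1.2 (add q4):
                    ~(~q3 & ~q2): β-rule — branch into ~~q3  //  ~~q2.
                      branch 2.1.2.1.2.1 (add ~~q3):
                        (((~q3 & ~q2) <-> ~q6) | ~q3): β-rule — branch into ((~q3 & ~q2) <-> ~q6)  //  ~q3.
                          branch 2.1.2.1.2.1.1 (add ((~q3 & ~q2) <-> ~q6)):
                            ((~q3 & ~q2) <-> ~q6): β-rule — branch into (~q3 & ~q2), ~q6  //  ~(~q3 & ~q2), ~~q6.
                              branch 2.1.2.1.2.1.1.1 (add (~q3 & ~q2), ~q6):
                                (~q3 & ~q2): α-rule — add ~q3, ~q2.
                                × closes — contains both q3 and ~q3.
                              branch 2.1.2.1.2.1.1.2 (add ~(~q3 & ~q2), ~~q6):
                                × closes — contains both q6 and ~q6.
                          branch 2.1.2.1.2.1.2 (add ~q3):
                            × closes — contains both q3 and ~q3.
                      branch 2.1.2.1.2.2 (add ~~q2):
                        (((~q3 & ~q2) <-> ~q6) | ~q3): β-rule — branch into ((~q3 & ~q2) <-> ~q6)  //  ~q3.
                          branch 2.1.2.1.2.2.1 (add ((~q3 & ~q2) <-> ~q6)):
                            ((~q3 & ~q2) <-> ~q6): β-rule — branch into (~q3 & ~q2), ~q6  //  ~(~q3 & ~q2), ~~q6.
                              branch 2.1.2.1.2.2.1.1 (add (~q3 & ~q2), ~q6):
                                (~q3 & ~q2): α-rule — add ~q3, ~q2.
                                × closes — contains both q3 and ~q3.
                              branch 2.1.2.1.2.2.1.2 (add ~(~q3 & ~q2), ~~q6):
                                × closes — contains both q6 and ~q6.
                          branch 2.1.2.1.2.2.2 (add ~q3):
                            × closes — contains both q3 and ~q3.
              branch 2.1.2.2 (add q1):
                × closes — contains both q1 and ~q1.
      branch 2.2 (add ~(~q1 | q4), ~q3):
        × closes — contains both q3 and ~q3.
All 19 branches close.
Every branch closed, so the negation is unsatisfiable and the formula is valid.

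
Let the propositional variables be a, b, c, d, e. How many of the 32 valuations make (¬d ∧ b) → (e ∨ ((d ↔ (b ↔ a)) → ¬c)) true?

31

Initial set: {((¬d ∧ b) → (e ∨ ((d ↔ (b ↔ a)) → ¬c)))}.
((¬d ∧ b) → (e ∨ ((d ↔ (b ↔ a)) → ¬c))): β-rule — branch into ¬(¬d ∧ b)  //  (e ∨ ((d ↔ (b ↔ a)) → ¬c)).
  branch 1 (add ¬(¬d ∧ b)):
    ¬(¬d ∧ b): β-rule — branch into ¬¬d  //  ¬b.
      branch 1.1 (add ¬¬d):
        ○ open, literals {d=true}.
      branch 1.2 (add ¬b):
        ○ open, literals {b=false}.
  branch 2 (add (e ∨ ((d ↔ (b ↔ a)) → ¬c))):
    (e ∨ ((d ↔ (b ↔ a)) → ¬c)): β-rule — branch into e  //  ((d ↔ (b ↔ a)) → ¬c).
      branch 2.1 (add e):
        ○ open, literals {e=true}.
      branch 2.2 (add ((d ↔ (b ↔ a)) → ¬c)):
        ((d ↔ (b ↔ a)) → ¬c): β-rule — branch into ¬(d ↔ (b ↔ a))  //  ¬c.
          branch 2.2.1 (add ¬(d ↔ (b ↔ a))):
            ¬(d ↔ (b ↔ a)): β-rule — branch into d, ¬(b ↔ a)  //  ¬d, (b ↔ a).
              branch 2.2.1.1 (add d, ¬(b ↔ a)):
                ¬(b ↔ a): β-rule — branch into b, ¬a  //  ¬b, a.
                  branch 2.2.1.1.1 (add b, ¬a):
                    ○ open, literals {a=false, b=true, d=true}.
                  branch 2.2.1.1.2 (add ¬b, a):
                    ○ open, literals {a=true, b=false, d=true}.
              branch 2.2.1.2 (add ¬d, (b ↔ a)):
                (b ↔ a): β-rule — branch into b, a  //  ¬b, ¬a.
                  branch 2.2.1.2.1 (add b, a):
                    ○ open, literals {a=true, b=true, d=false}.
                  branch 2.2.1.2.2 (add ¬b, ¬a):
                    ○ open, literals {a=false, b=false, d=false}.
          branch 2.2.2 (add ¬c):
            ○ open, literals {c=false}.
0 branches closed, 8 open.
Each open branch fixes some atoms; the unmentioned ones are free. Counting distinct full assignments: branch {d=true} (a, b, c, e) contributes 16 new; branch {b=false} (a, c, d, e) contributes 8 new; branch {e=true} (a, b, c, d) contributes 4 new; branch {a=false, b=true, d=true} (c, e) contributes 0 new; branch {a=true, b=false, d=true} (c, e) contributes 0 new; branch {a=true, b=true, d=false} (c, e) contributes 2 new; branch {a=false, b=false, d=false} (c, e) contributes 0 new; branch {c=false} (a, b, d, e) contributes 1 new. Total: 31.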